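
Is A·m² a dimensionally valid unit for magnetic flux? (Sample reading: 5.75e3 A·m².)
No

magnetic flux has SI base units: kg * m^2 / (A * s^2)
A·m² does NOT reduce to kg * m^2 / (A * s^2); a valid unit for magnetic flux would be e.g. Wb.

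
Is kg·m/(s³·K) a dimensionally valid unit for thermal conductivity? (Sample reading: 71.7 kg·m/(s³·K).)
Yes

thermal conductivity has SI base units: kg * m / (s^3 * K)
kg·m/(s³·K) reduces to the same SI base units, so it is a valid unit for thermal conductivity.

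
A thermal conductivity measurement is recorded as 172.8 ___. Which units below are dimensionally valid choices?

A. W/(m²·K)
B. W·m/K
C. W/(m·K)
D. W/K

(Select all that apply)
C

thermal conductivity has SI base units: kg * m / (s^3 * K)

Checking each option against kg * m / (s^3 * K):
  A. W/(m²·K): ✗ does not match
  B. W·m/K: ✗ does not match
  C. W/(m·K): ✓ matches
  D. W/K: ✗ does not match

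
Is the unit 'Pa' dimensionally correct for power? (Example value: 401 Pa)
No

power has SI base units: kg * m^2 / s^3
Pa does NOT reduce to kg * m^2 / s^3; a valid unit for power would be e.g. W.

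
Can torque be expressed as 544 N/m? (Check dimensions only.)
No

torque has SI base units: kg * m^2 / s^2
N/m does NOT reduce to kg * m^2 / s^2; a valid unit for torque would be e.g. N·m.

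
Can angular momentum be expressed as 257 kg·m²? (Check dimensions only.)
No

angular momentum has SI base units: kg * m^2 / s
kg·m² does NOT reduce to kg * m^2 / s; a valid unit for angular momentum would be e.g. kg·m²/s.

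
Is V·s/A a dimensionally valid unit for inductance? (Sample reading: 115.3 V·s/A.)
Yes

inductance has SI base units: kg * m^2 / (A^2 * s^2)
V·s/A reduces to the same SI base units, so it is a valid unit for inductance.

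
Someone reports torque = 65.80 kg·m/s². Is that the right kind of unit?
No

torque has SI base units: kg * m^2 / s^2
kg·m/s² does NOT reduce to kg * m^2 / s^2; a valid unit for torque would be e.g. N·m.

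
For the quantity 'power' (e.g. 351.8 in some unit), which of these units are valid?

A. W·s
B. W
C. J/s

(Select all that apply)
B, C

power has SI base units: kg * m^2 / s^3

Checking each option against kg * m^2 / s^3:
  A. W·s: ✗ does not match
  B. W: ✓ matches
  C. J/s: ✓ matches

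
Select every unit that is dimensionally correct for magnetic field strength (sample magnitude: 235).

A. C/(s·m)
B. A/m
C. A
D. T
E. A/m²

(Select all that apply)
A, B

magnetic field strength has SI base units: A / m

Checking each option against A / m:
  A. C/(s·m): ✓ matches
  B. A/m: ✓ matches
  C. A: ✗ does not match
  D. T: ✗ does not match
  E. A/m²: ✗ does not match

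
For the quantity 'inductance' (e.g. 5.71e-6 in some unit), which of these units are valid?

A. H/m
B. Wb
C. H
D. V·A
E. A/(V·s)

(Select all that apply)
C

inductance has SI base units: kg * m^2 / (A^2 * s^2)

Checking each option against kg * m^2 / (A^2 * s^2):
  A. H/m: ✗ does not match
  B. Wb: ✗ does not match
  C. H: ✓ matches
  D. V·A: ✗ does not match
  E. A/(V·s): ✗ does not match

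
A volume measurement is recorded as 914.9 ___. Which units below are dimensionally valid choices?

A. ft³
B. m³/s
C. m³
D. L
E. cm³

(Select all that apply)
A, C, D, E

volume has SI base units: m^3

Checking each option against m^3:
  A. ft³: ✓ matches
  B. m³/s: ✗ does not match
  C. m³: ✓ matches
  D. L: ✓ matches
  E. cm³: ✓ matches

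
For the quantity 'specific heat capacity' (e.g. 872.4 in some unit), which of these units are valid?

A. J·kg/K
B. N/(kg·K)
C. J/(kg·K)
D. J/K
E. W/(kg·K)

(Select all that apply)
C

specific heat capacity has SI base units: m^2 / (s^2 * K)

Checking each option against m^2 / (s^2 * K):
  A. J·kg/K: ✗ does not match
  B. N/(kg·K): ✗ does not match
  C. J/(kg·K): ✓ matches
  D. J/K: ✗ does not match
  E. W/(kg·K): ✗ does not match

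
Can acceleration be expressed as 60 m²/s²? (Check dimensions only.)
No

acceleration has SI base units: m / s^2
m²/s² does NOT reduce to m / s^2; a valid unit for acceleration would be e.g. m/s².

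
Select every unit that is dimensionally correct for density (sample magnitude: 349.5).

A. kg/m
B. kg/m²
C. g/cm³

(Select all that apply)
C

density has SI base units: kg / m^3

Checking each option against kg / m^3:
  A. kg/m: ✗ does not match
  B. kg/m²: ✗ does not match
  C. g/cm³: ✓ matches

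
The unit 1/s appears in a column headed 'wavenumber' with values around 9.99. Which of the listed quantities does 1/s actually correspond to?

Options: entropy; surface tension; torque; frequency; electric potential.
frequency

wavenumber should have units dimensionally equivalent to 1 / m (e.g. 1/m).
The given unit '1/s' reduces to 1 / s. Of the listed options, that is the dimensionality of frequency.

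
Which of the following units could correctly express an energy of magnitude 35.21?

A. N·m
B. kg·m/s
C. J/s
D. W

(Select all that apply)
A

energy has SI base units: kg * m^2 / s^2

Checking each option against kg * m^2 / s^2:
  A. N·m: ✓ matches
  B. kg·m/s: ✗ does not match
  C. J/s: ✗ does not match
  D. W: ✗ does not match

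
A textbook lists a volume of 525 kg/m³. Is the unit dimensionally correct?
No

volume has SI base units: m^3
kg/m³ does NOT reduce to m^3; a valid unit for volume would be e.g. m³.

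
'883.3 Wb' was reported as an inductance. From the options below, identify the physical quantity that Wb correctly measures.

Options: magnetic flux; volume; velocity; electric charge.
magnetic flux

inductance should have units dimensionally equivalent to kg * m^2 / (A^2 * s^2) (e.g. H).
The given unit 'Wb' reduces to kg * m^2 / (A * s^2). Of the listed options, that is the dimensionality of magnetic flux.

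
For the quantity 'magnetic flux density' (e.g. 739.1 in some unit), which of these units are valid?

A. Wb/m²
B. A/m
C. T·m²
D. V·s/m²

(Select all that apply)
A, D

magnetic flux density has SI base units: kg / (A * s^2)

Checking each option against kg / (A * s^2):
  A. Wb/m²: ✓ matches
  B. A/m: ✗ does not match
  C. T·m²: ✗ does not match
  D. V·s/m²: ✓ matches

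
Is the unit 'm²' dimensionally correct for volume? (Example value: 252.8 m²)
No

volume has SI base units: m^3
m² does NOT reduce to m^3; a valid unit for volume would be e.g. m³.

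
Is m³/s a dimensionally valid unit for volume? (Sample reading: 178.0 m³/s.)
No

volume has SI base units: m^3
m³/s does NOT reduce to m^3; a valid unit for volume would be e.g. m³.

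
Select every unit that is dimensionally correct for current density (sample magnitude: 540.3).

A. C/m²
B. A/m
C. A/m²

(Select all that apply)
C

current density has SI base units: A / m^2

Checking each option against A / m^2:
  A. C/m²: ✗ does not match
  B. A/m: ✗ does not match
  C. A/m²: ✓ matches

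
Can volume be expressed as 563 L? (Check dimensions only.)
Yes

volume has SI base units: m^3
L reduces to the same SI base units, so it is a valid unit for volume.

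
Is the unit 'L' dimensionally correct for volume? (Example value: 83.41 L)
Yes

volume has SI base units: m^3
L reduces to the same SI base units, so it is a valid unit for volume.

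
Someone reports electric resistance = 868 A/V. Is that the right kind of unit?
No

electric resistance has SI base units: kg * m^2 / (A^2 * s^3)
A/V does NOT reduce to kg * m^2 / (A^2 * s^3); a valid unit for electric resistance would be e.g. Ω.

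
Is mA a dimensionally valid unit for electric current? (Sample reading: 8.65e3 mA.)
Yes

electric current has SI base units: A
mA reduces to the same SI base units, so it is a valid unit for electric current.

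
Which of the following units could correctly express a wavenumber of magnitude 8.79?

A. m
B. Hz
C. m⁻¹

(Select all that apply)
C

wavenumber has SI base units: 1 / m

Checking each option against 1 / m:
  A. m: ✗ does not match
  B. Hz: ✗ does not match
  C. m⁻¹: ✓ matches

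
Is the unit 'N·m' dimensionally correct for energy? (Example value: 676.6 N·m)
Yes

energy has SI base units: kg * m^2 / s^2
N·m reduces to the same SI base units, so it is a valid unit for energy.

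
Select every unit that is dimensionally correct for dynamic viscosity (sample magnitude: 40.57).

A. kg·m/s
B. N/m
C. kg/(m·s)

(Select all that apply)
C

dynamic viscosity has SI base units: kg / (m * s)

Checking each option against kg / (m * s):
  A. kg·m/s: ✗ does not match
  B. N/m: ✗ does not match
  C. kg/(m·s): ✓ matches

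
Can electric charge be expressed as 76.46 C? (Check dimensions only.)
Yes

electric charge has SI base units: A * s
C reduces to the same SI base units, so it is a valid unit for electric charge.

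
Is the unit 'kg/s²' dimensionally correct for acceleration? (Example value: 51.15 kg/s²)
No

acceleration has SI base units: m / s^2
kg/s² does NOT reduce to m / s^2; a valid unit for acceleration would be e.g. m/s².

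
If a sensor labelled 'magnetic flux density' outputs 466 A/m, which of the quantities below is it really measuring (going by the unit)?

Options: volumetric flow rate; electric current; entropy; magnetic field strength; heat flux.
magnetic field strength

magnetic flux density should have units dimensionally equivalent to kg / (A * s^2) (e.g. T).
The given unit 'A/m' reduces to A / m. Of the listed options, that is the dimensionality of magnetic field strength.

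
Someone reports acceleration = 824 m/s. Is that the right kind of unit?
No

acceleration has SI base units: m / s^2
m/s does NOT reduce to m / s^2; a valid unit for acceleration would be e.g. m/s².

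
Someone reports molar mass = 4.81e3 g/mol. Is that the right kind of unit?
Yes

molar mass has SI base units: kg / mol
g/mol reduces to the same SI base units, so it is a valid unit for molar mass.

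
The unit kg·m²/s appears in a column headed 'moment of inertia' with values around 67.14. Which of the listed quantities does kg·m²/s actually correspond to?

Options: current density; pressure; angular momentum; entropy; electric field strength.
angular momentum

moment of inertia should have units dimensionally equivalent to kg * m^2 (e.g. kg·m²).
The given unit 'kg·m²/s' reduces to kg * m^2 / s. Of the listed options, that is the dimensionality of angular momentum.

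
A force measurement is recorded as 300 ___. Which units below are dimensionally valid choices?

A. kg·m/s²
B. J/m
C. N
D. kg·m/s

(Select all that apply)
A, B, C

force has SI base units: kg * m / s^2

Checking each option against kg * m / s^2:
  A. kg·m/s²: ✓ matches
  B. J/m: ✓ matches
  C. N: ✓ matches
  D. kg·m/s: ✗ does not match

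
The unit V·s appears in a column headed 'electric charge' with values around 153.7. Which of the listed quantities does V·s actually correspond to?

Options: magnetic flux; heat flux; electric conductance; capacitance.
magnetic flux

electric charge should have units dimensionally equivalent to A * s (e.g. C).
The given unit 'V·s' reduces to kg * m^2 / (A * s^2). Of the listed options, that is the dimensionality of magnetic flux.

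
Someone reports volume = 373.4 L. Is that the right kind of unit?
Yes

volume has SI base units: m^3
L reduces to the same SI base units, so it is a valid unit for volume.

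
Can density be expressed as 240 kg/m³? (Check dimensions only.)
Yes

density has SI base units: kg / m^3
kg/m³ reduces to the same SI base units, so it is a valid unit for density.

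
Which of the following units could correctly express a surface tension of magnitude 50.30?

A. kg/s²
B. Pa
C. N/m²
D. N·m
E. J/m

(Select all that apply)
A

surface tension has SI base units: kg / s^2

Checking each option against kg / s^2:
  A. kg/s²: ✓ matches
  B. Pa: ✗ does not match
  C. N/m²: ✗ does not match
  D. N·m: ✗ does not match
  E. J/m: ✗ does not match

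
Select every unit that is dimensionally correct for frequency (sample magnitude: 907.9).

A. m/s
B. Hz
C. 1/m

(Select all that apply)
B

frequency has SI base units: 1 / s

Checking each option against 1 / s:
  A. m/s: ✗ does not match
  B. Hz: ✓ matches
  C. 1/m: ✗ does not match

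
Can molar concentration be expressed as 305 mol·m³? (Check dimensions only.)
No

molar concentration has SI base units: mol / m^3
mol·m³ does NOT reduce to mol / m^3; a valid unit for molar concentration would be e.g. mol/m³.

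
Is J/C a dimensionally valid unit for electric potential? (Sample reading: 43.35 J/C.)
Yes

electric potential has SI base units: kg * m^2 / (A * s^3)
J/C reduces to the same SI base units, so it is a valid unit for electric potential.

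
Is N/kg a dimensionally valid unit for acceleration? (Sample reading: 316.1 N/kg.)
Yes

acceleration has SI base units: m / s^2
N/kg reduces to the same SI base units, so it is a valid unit for acceleration.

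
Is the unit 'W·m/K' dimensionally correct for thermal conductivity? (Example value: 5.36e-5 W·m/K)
No

thermal conductivity has SI base units: kg * m / (s^3 * K)
W·m/K does NOT reduce to kg * m / (s^3 * K); a valid unit for thermal conductivity would be e.g. W/(m·K).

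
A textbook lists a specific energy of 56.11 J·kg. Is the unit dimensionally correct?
No

specific energy has SI base units: m^2 / s^2
J·kg does NOT reduce to m^2 / s^2; a valid unit for specific energy would be e.g. J/kg.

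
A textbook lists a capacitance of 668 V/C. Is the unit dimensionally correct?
No

capacitance has SI base units: A^2 * s^4 / (kg * m^2)
V/C does NOT reduce to A^2 * s^4 / (kg * m^2); a valid unit for capacitance would be e.g. F.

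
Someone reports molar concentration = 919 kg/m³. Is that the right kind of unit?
No

molar concentration has SI base units: mol / m^3
kg/m³ does NOT reduce to mol / m^3; a valid unit for molar concentration would be e.g. mol/m³.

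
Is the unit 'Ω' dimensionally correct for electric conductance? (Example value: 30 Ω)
No

electric conductance has SI base units: A^2 * s^3 / (kg * m^2)
Ω does NOT reduce to A^2 * s^3 / (kg * m^2); a valid unit for electric conductance would be e.g. S.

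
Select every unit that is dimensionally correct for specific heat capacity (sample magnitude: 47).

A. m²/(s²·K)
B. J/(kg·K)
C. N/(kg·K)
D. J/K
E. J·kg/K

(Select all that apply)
A, B

specific heat capacity has SI base units: m^2 / (s^2 * K)

Checking each option against m^2 / (s^2 * K):
  A. m²/(s²·K): ✓ matches
  B. J/(kg·K): ✓ matches
  C. N/(kg·K): ✗ does not match
  D. J/K: ✗ does not match
  E. J·kg/K: ✗ does not match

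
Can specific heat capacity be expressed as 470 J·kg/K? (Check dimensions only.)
No

specific heat capacity has SI base units: m^2 / (s^2 * K)
J·kg/K does NOT reduce to m^2 / (s^2 * K); a valid unit for specific heat capacity would be e.g. J/(kg·K).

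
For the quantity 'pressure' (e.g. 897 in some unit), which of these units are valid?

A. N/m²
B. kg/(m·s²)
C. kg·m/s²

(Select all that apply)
A, B

pressure has SI base units: kg / (m * s^2)

Checking each option against kg / (m * s^2):
  A. N/m²: ✓ matches
  B. kg/(m·s²): ✓ matches
  C. kg·m/s²: ✗ does not match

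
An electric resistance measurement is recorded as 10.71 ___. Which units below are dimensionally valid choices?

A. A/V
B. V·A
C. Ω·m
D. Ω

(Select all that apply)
D

electric resistance has SI base units: kg * m^2 / (A^2 * s^3)

Checking each option against kg * m^2 / (A^2 * s^3):
  A. A/V: ✗ does not match
  B. V·A: ✗ does not match
  C. Ω·m: ✗ does not match
  D. Ω: ✓ matches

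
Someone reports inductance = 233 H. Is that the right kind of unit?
Yes

inductance has SI base units: kg * m^2 / (A^2 * s^2)
H reduces to the same SI base units, so it is a valid unit for inductance.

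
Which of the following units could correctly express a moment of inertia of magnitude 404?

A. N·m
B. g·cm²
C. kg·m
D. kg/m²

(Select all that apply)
B

moment of inertia has SI base units: kg * m^2

Checking each option against kg * m^2:
  A. N·m: ✗ does not match
  B. g·cm²: ✓ matches
  C. kg·m: ✗ does not match
  D. kg/m²: ✗ does not match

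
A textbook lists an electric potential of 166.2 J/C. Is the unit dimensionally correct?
Yes

electric potential has SI base units: kg * m^2 / (A * s^3)
J/C reduces to the same SI base units, so it is a valid unit for electric potential.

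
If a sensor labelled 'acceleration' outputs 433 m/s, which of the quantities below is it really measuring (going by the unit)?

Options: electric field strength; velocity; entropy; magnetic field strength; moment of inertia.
velocity

acceleration should have units dimensionally equivalent to m / s^2 (e.g. m/s²).
The given unit 'm/s' reduces to m / s. Of the listed options, that is the dimensionality of velocity.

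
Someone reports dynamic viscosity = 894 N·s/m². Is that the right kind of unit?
Yes

dynamic viscosity has SI base units: kg / (m * s)
N·s/m² reduces to the same SI base units, so it is a valid unit for dynamic viscosity.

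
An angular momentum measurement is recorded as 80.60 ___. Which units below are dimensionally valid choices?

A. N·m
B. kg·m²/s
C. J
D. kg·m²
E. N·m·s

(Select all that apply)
B, E

angular momentum has SI base units: kg * m^2 / s

Checking each option against kg * m^2 / s:
  A. N·m: ✗ does not match
  B. kg·m²/s: ✓ matches
  C. J: ✗ does not match
  D. kg·m²: ✗ does not match
  E. N·m·s: ✓ matches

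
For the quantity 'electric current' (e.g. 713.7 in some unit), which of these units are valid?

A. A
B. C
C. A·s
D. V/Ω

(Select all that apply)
A, D

electric current has SI base units: A

Checking each option against A:
  A. A: ✓ matches
  B. C: ✗ does not match
  C. A·s: ✗ does not match
  D. V/Ω: ✓ matches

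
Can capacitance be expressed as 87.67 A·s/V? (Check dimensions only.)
Yes

capacitance has SI base units: A^2 * s^4 / (kg * m^2)
A·s/V reduces to the same SI base units, so it is a valid unit for capacitance.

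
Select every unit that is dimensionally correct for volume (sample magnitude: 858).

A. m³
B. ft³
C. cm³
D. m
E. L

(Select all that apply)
A, B, C, E

volume has SI base units: m^3

Checking each option against m^3:
  A. m³: ✓ matches
  B. ft³: ✓ matches
  C. cm³: ✓ matches
  D. m: ✗ does not match
  E. L: ✓ matches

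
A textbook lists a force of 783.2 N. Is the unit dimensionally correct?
Yes

force has SI base units: kg * m / s^2
N reduces to the same SI base units, so it is a valid unit for force.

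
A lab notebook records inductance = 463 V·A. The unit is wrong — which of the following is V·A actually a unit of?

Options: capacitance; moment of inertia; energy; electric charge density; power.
power

inductance should have units dimensionally equivalent to kg * m^2 / (A^2 * s^2) (e.g. H).
The given unit 'V·A' reduces to kg * m^2 / s^3. Of the listed options, that is the dimensionality of power.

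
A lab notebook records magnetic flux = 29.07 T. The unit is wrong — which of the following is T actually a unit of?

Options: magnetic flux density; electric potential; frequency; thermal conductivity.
magnetic flux density

magnetic flux should have units dimensionally equivalent to kg * m^2 / (A * s^2) (e.g. Wb).
The given unit 'T' reduces to kg / (A * s^2). Of the listed options, that is the dimensionality of magnetic flux density.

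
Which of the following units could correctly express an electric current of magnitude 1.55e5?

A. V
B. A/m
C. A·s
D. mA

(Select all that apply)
D

electric current has SI base units: A

Checking each option against A:
  A. V: ✗ does not match
  B. A/m: ✗ does not match
  C. A·s: ✗ does not match
  D. mA: ✓ matches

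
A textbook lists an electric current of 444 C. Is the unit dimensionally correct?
No

electric current has SI base units: A
C does NOT reduce to A; a valid unit for electric current would be e.g. A.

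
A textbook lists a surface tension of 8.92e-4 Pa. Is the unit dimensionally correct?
No

surface tension has SI base units: kg / s^2
Pa does NOT reduce to kg / s^2; a valid unit for surface tension would be e.g. N/m.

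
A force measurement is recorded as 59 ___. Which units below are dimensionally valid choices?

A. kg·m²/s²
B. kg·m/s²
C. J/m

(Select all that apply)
B, C

force has SI base units: kg * m / s^2

Checking each option against kg * m / s^2:
  A. kg·m²/s²: ✗ does not match
  B. kg·m/s²: ✓ matches
  C. J/m: ✓ matches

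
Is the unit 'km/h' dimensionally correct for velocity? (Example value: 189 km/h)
Yes

velocity has SI base units: m / s
km/h reduces to the same SI base units, so it is a valid unit for velocity.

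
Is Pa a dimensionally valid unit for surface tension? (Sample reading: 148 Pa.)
No

surface tension has SI base units: kg / s^2
Pa does NOT reduce to kg / s^2; a valid unit for surface tension would be e.g. N/m.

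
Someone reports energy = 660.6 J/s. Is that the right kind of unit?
No

energy has SI base units: kg * m^2 / s^2
J/s does NOT reduce to kg * m^2 / s^2; a valid unit for energy would be e.g. J.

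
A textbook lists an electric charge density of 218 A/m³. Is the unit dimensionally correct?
No

electric charge density has SI base units: A * s / m^3
A/m³ does NOT reduce to A * s / m^3; a valid unit for electric charge density would be e.g. C/m³.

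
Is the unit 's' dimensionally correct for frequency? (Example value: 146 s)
No

frequency has SI base units: 1 / s
s does NOT reduce to 1 / s; a valid unit for frequency would be e.g. Hz.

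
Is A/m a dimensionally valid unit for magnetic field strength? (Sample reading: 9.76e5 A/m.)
Yes

magnetic field strength has SI base units: A / m
A/m reduces to the same SI base units, so it is a valid unit for magnetic field strength.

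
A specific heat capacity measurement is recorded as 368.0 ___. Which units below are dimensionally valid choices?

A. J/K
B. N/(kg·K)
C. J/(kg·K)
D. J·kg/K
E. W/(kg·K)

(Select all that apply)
C

specific heat capacity has SI base units: m^2 / (s^2 * K)

Checking each option against m^2 / (s^2 * K):
  A. J/K: ✗ does not match
  B. N/(kg·K): ✗ does not match
  C. J/(kg·K): ✓ matches
  D. J·kg/K: ✗ does not match
  E. W/(kg·K): ✗ does not match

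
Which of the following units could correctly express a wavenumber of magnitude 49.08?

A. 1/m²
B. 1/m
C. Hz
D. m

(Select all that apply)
B

wavenumber has SI base units: 1 / m

Checking each option against 1 / m:
  A. 1/m²: ✗ does not match
  B. 1/m: ✓ matches
  C. Hz: ✗ does not match
  D. m: ✗ does not match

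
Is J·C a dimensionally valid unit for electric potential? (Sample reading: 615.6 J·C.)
No

electric potential has SI base units: kg * m^2 / (A * s^3)
J·C does NOT reduce to kg * m^2 / (A * s^3); a valid unit for electric potential would be e.g. V.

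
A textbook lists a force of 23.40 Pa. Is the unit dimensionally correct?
No

force has SI base units: kg * m / s^2
Pa does NOT reduce to kg * m / s^2; a valid unit for force would be e.g. N.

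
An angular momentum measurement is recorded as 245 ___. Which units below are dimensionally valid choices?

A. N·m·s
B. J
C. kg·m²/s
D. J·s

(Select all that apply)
A, C, D

angular momentum has SI base units: kg * m^2 / s

Checking each option against kg * m^2 / s:
  A. N·m·s: ✓ matches
  B. J: ✗ does not match
  C. kg·m²/s: ✓ matches
  D. J·s: ✓ matches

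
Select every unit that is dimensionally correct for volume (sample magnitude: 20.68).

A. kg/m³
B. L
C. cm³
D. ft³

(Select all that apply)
B, C, D

volume has SI base units: m^3

Checking each option against m^3:
  A. kg/m³: ✗ does not match
  B. L: ✓ matches
  C. cm³: ✓ matches
  D. ft³: ✓ matches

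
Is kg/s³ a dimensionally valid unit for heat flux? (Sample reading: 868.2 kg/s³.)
Yes

heat flux has SI base units: kg / s^3
kg/s³ reduces to the same SI base units, so it is a valid unit for heat flux.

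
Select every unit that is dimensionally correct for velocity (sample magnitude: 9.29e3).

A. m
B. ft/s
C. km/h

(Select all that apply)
B, C

velocity has SI base units: m / s

Checking each option against m / s:
  A. m: ✗ does not match
  B. ft/s: ✓ matches
  C. km/h: ✓ matches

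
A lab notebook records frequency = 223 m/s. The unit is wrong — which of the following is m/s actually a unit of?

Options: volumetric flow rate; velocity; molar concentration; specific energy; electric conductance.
velocity

frequency should have units dimensionally equivalent to 1 / s (e.g. Hz).
The given unit 'm/s' reduces to m / s. Of the listed options, that is the dimensionality of velocity.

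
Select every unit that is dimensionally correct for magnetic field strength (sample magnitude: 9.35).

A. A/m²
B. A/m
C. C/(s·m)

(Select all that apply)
B, C

magnetic field strength has SI base units: A / m

Checking each option against A / m:
  A. A/m²: ✗ does not match
  B. A/m: ✓ matches
  C. C/(s·m): ✓ matches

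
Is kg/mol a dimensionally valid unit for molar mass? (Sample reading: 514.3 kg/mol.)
Yes

molar mass has SI base units: kg / mol
kg/mol reduces to the same SI base units, so it is a valid unit for molar mass.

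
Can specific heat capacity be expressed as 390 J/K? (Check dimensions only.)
No

specific heat capacity has SI base units: m^2 / (s^2 * K)
J/K does NOT reduce to m^2 / (s^2 * K); a valid unit for specific heat capacity would be e.g. J/(kg·K).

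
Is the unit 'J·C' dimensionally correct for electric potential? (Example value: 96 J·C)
No

electric potential has SI base units: kg * m^2 / (A * s^3)
J·C does NOT reduce to kg * m^2 / (A * s^3); a valid unit for electric potential would be e.g. V.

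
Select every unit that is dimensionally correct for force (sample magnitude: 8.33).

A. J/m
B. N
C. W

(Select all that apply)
A, B

force has SI base units: kg * m / s^2

Checking each option against kg * m / s^2:
  A. J/m: ✓ matches
  B. N: ✓ matches
  C. W: ✗ does not match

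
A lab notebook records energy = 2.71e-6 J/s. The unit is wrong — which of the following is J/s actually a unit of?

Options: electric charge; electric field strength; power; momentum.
power

energy should have units dimensionally equivalent to kg * m^2 / s^2 (e.g. J).
The given unit 'J/s' reduces to kg * m^2 / s^3. Of the listed options, that is the dimensionality of power.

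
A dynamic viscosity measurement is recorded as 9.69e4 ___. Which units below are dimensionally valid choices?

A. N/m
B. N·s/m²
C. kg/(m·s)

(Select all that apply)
B, C

dynamic viscosity has SI base units: kg / (m * s)

Checking each option against kg / (m * s):
  A. N/m: ✗ does not match
  B. N·s/m²: ✓ matches
  C. kg/(m·s): ✓ matches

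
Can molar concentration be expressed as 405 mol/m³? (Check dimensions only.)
Yes

molar concentration has SI base units: mol / m^3
mol/m³ reduces to the same SI base units, so it is a valid unit for molar concentration.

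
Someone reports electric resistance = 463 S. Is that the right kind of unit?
No

electric resistance has SI base units: kg * m^2 / (A^2 * s^3)
S does NOT reduce to kg * m^2 / (A^2 * s^3); a valid unit for electric resistance would be e.g. Ω.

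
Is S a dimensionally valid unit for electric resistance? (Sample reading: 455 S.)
No

electric resistance has SI base units: kg * m^2 / (A^2 * s^3)
S does NOT reduce to kg * m^2 / (A^2 * s^3); a valid unit for electric resistance would be e.g. Ω.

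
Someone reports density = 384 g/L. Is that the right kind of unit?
Yes

density has SI base units: kg / m^3
g/L reduces to the same SI base units, so it is a valid unit for density.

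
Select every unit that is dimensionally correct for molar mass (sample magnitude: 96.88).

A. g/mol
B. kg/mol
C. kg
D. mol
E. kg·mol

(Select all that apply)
A, B

molar mass has SI base units: kg / mol

Checking each option against kg / mol:
  A. g/mol: ✓ matches
  B. kg/mol: ✓ matches
  C. kg: ✗ does not match
  D. mol: ✗ does not match
  E. kg·mol: ✗ does not match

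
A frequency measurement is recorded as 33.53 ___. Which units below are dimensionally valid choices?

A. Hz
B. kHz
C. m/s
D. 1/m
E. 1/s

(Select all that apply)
A, B, E

frequency has SI base units: 1 / s

Checking each option against 1 / s:
  A. Hz: ✓ matches
  B. kHz: ✓ matches
  C. m/s: ✗ does not match
  D. 1/m: ✗ does not match
  E. 1/s: ✓ matches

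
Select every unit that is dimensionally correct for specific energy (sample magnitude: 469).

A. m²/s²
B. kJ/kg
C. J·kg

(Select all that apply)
A, B

specific energy has SI base units: m^2 / s^2

Checking each option against m^2 / s^2:
  A. m²/s²: ✓ matches
  B. kJ/kg: ✓ matches
  C. J·kg: ✗ does not match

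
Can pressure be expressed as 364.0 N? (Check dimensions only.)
No

pressure has SI base units: kg / (m * s^2)
N does NOT reduce to kg / (m * s^2); a valid unit for pressure would be e.g. Pa.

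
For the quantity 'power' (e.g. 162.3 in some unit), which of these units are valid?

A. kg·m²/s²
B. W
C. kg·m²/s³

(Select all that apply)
B, C

power has SI base units: kg * m^2 / s^3

Checking each option against kg * m^2 / s^3:
  A. kg·m²/s²: ✗ does not match
  B. W: ✓ matches
  C. kg·m²/s³: ✓ matches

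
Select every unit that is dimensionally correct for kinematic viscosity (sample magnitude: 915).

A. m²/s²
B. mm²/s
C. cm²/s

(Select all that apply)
B, C

kinematic viscosity has SI base units: m^2 / s

Checking each option against m^2 / s:
  A. m²/s²: ✗ does not match
  B. mm²/s: ✓ matches
  C. cm²/s: ✓ matches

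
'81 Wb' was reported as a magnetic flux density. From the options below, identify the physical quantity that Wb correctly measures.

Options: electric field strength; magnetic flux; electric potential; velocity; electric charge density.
magnetic flux

magnetic flux density should have units dimensionally equivalent to kg / (A * s^2) (e.g. T).
The given unit 'Wb' reduces to kg * m^2 / (A * s^2). Of the listed options, that is the dimensionality of magnetic flux.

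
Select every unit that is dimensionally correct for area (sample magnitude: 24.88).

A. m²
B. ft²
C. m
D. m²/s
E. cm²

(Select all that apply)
A, B, E

area has SI base units: m^2

Checking each option against m^2:
  A. m²: ✓ matches
  B. ft²: ✓ matches
  C. m: ✗ does not match
  D. m²/s: ✗ does not match
  E. cm²: ✓ matches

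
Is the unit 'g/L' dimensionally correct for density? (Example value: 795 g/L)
Yes

density has SI base units: kg / m^3
g/L reduces to the same SI base units, so it is a valid unit for density.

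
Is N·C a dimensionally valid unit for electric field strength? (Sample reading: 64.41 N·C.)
No

electric field strength has SI base units: kg * m / (A * s^3)
N·C does NOT reduce to kg * m / (A * s^3); a valid unit for electric field strength would be e.g. V/m.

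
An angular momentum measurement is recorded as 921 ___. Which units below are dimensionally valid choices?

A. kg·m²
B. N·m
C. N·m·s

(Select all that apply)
C

angular momentum has SI base units: kg * m^2 / s

Checking each option against kg * m^2 / s:
  A. kg·m²: ✗ does not match
  B. N·m: ✗ does not match
  C. N·m·s: ✓ matches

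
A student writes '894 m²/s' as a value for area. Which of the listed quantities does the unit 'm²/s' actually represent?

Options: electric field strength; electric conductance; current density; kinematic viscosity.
kinematic viscosity

area should have units dimensionally equivalent to m^2 (e.g. m²).
The given unit 'm²/s' reduces to m^2 / s. Of the listed options, that is the dimensionality of kinematic viscosity.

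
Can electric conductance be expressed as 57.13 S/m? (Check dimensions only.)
No

electric conductance has SI base units: A^2 * s^3 / (kg * m^2)
S/m does NOT reduce to A^2 * s^3 / (kg * m^2); a valid unit for electric conductance would be e.g. S.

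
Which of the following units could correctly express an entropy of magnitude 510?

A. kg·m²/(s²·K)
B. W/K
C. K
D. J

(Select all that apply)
A

entropy has SI base units: kg * m^2 / (s^2 * K)

Checking each option against kg * m^2 / (s^2 * K):
  A. kg·m²/(s²·K): ✓ matches
  B. W/K: ✗ does not match
  C. K: ✗ does not match
  D. J: ✗ does not match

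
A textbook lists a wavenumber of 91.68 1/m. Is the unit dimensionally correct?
Yes

wavenumber has SI base units: 1 / m
1/m reduces to the same SI base units, so it is a valid unit for wavenumber.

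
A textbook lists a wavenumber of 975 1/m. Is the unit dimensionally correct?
Yes

wavenumber has SI base units: 1 / m
1/m reduces to the same SI base units, so it is a valid unit for wavenumber.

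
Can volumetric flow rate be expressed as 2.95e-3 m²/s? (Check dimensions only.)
No

volumetric flow rate has SI base units: m^3 / s
m²/s does NOT reduce to m^3 / s; a valid unit for volumetric flow rate would be e.g. m³/s.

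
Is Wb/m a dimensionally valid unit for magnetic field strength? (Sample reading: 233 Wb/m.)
No

magnetic field strength has SI base units: A / m
Wb/m does NOT reduce to A / m; a valid unit for magnetic field strength would be e.g. A/m.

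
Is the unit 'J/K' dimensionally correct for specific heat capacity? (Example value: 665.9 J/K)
No

specific heat capacity has SI base units: m^2 / (s^2 * K)
J/K does NOT reduce to m^2 / (s^2 * K); a valid unit for specific heat capacity would be e.g. J/(kg·K).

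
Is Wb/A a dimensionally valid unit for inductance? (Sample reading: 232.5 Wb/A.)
Yes

inductance has SI base units: kg * m^2 / (A^2 * s^2)
Wb/A reduces to the same SI base units, so it is a valid unit for inductance.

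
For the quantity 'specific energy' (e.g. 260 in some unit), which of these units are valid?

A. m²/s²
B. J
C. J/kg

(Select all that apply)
A, C

specific energy has SI base units: m^2 / s^2

Checking each option against m^2 / s^2:
  A. m²/s²: ✓ matches
  B. J: ✗ does not match
  C. J/kg: ✓ matches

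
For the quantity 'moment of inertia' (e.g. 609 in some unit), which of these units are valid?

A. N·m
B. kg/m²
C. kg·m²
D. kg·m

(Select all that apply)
C

moment of inertia has SI base units: kg * m^2

Checking each option against kg * m^2:
  A. N·m: ✗ does not match
  B. kg/m²: ✗ does not match
  C. kg·m²: ✓ matches
  D. kg·m: ✗ does not match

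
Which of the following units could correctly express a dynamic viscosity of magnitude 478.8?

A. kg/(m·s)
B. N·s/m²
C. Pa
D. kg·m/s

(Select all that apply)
A, B

dynamic viscosity has SI base units: kg / (m * s)

Checking each option against kg / (m * s):
  A. kg/(m·s): ✓ matches
  B. N·s/m²: ✓ matches
  C. Pa: ✗ does not match
  D. kg·m/s: ✗ does not match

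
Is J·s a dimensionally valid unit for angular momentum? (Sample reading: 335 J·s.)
Yes

angular momentum has SI base units: kg * m^2 / s
J·s reduces to the same SI base units, so it is a valid unit for angular momentum.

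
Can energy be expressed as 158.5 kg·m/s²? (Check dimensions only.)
No

energy has SI base units: kg * m^2 / s^2
kg·m/s² does NOT reduce to kg * m^2 / s^2; a valid unit for energy would be e.g. J.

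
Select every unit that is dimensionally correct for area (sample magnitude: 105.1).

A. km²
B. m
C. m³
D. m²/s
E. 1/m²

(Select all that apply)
A

area has SI base units: m^2

Checking each option against m^2:
  A. km²: ✓ matches
  B. m: ✗ does not match
  C. m³: ✗ does not match
  D. m²/s: ✗ does not match
  E. 1/m²: ✗ does not match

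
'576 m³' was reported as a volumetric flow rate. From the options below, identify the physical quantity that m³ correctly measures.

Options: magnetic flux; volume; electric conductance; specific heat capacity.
volume

volumetric flow rate should have units dimensionally equivalent to m^3 / s (e.g. m³/s).
The given unit 'm³' reduces to m^3. Of the listed options, that is the dimensionality of volume.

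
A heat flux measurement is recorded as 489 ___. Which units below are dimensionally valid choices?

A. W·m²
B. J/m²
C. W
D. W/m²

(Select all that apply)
D

heat flux has SI base units: kg / s^3

Checking each option against kg / s^3:
  A. W·m²: ✗ does not match
  B. J/m²: ✗ does not match
  C. W: ✗ does not match
  D. W/m²: ✓ matches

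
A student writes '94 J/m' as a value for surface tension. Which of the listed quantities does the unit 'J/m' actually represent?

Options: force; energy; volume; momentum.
force

surface tension should have units dimensionally equivalent to kg / s^2 (e.g. N/m).
The given unit 'J/m' reduces to kg * m / s^2. Of the listed options, that is the dimensionality of force.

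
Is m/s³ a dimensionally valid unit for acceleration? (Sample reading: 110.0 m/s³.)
No

acceleration has SI base units: m / s^2
m/s³ does NOT reduce to m / s^2; a valid unit for acceleration would be e.g. m/s².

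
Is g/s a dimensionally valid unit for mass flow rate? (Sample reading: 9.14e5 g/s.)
Yes

mass flow rate has SI base units: kg / s
g/s reduces to the same SI base units, so it is a valid unit for mass flow rate.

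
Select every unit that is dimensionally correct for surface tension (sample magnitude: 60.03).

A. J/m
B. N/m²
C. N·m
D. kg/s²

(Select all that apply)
D

surface tension has SI base units: kg / s^2

Checking each option against kg / s^2:
  A. J/m: ✗ does not match
  B. N/m²: ✗ does not match
  C. N·m: ✗ does not match
  D. kg/s²: ✓ matches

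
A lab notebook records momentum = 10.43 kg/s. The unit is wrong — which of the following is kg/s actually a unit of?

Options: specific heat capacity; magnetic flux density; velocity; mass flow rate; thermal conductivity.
mass flow rate

momentum should have units dimensionally equivalent to kg * m / s (e.g. kg·m/s).
The given unit 'kg/s' reduces to kg / s. Of the listed options, that is the dimensionality of mass flow rate.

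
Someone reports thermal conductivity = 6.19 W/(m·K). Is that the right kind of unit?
Yes

thermal conductivity has SI base units: kg * m / (s^3 * K)
W/(m·K) reduces to the same SI base units, so it is a valid unit for thermal conductivity.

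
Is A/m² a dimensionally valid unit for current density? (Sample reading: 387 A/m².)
Yes

current density has SI base units: A / m^2
A/m² reduces to the same SI base units, so it is a valid unit for current density.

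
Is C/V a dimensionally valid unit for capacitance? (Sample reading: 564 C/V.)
Yes

capacitance has SI base units: A^2 * s^4 / (kg * m^2)
C/V reduces to the same SI base units, so it is a valid unit for capacitance.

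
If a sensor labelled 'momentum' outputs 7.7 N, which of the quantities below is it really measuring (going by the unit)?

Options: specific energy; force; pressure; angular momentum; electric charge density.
force

momentum should have units dimensionally equivalent to kg * m / s (e.g. kg·m/s).
The given unit 'N' reduces to kg * m / s^2. Of the listed options, that is the dimensionality of force.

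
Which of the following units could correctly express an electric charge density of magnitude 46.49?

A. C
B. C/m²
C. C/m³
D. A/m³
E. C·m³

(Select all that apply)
C

electric charge density has SI base units: A * s / m^3

Checking each option against A * s / m^3:
  A. C: ✗ does not match
  B. C/m²: ✗ does not match
  C. C/m³: ✓ matches
  D. A/m³: ✗ does not match
  E. C·m³: ✗ does not match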